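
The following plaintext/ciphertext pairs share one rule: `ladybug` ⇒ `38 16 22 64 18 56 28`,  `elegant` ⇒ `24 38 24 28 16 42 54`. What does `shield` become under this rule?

Each letter becomes 2×(its alphabet position, a=1..z=26) + 14.
For shield: s=19→52, h=8→30, i=9→32, e=5→24, l=12→38, d=4→22.

52 30 32 24 38 22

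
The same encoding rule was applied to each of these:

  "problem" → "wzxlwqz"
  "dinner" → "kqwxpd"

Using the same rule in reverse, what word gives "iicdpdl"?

In problem: p→w is +7, r→z is +8, o→x is +9, b→l is +10 — the shift increases by 1 each position. The shift increases by 1 at each position, starting from +7: 7, 8, 9, ….
Reversing it on iicdpdl: i−7=b, i−8=a, c−9=t, d−10=t, p−11=e, d−12=r, l−13=y.

battery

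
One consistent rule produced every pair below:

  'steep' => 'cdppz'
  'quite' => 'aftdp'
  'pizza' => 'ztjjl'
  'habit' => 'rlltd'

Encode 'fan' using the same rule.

The shift depends on letter class: consonant s→c is +10, but vowel e→p is +11. Two shifts are in play — +11 for a/e/i/o/u, +10 for every other letter.
Applying it to fan: f(cons)+10=p, a(vowel)+11=l, n(cons)+10=x.

plx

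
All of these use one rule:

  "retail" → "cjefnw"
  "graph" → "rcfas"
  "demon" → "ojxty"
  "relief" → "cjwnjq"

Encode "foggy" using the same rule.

Two shifts are in play — +5 for a/e/i/o/u, +11 for every other letter.
On foggy: f(cons)+11=q, o(vowel)+5=t, g(cons)+11=r, g(cons)+11=r, y(cons)+11=j.

qtrrj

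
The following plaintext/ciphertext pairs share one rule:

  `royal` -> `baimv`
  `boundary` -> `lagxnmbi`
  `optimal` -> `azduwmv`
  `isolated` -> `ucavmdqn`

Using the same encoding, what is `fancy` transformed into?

The shift depends on letter class: consonant r→b is +10, but vowel o→a is +12. The rule splits by letter class: vowels +12, consonants +10.
For fancy: f(cons)+10=p, a(vowel)+12=m, n(cons)+10=x, c(cons)+10=m, y(cons)+10=i.

pmxmi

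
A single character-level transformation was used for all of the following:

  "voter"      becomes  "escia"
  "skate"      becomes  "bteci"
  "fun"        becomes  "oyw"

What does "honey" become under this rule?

qswih

The shift depends on letter class: consonant v→e is +9, but vowel o→s is +4. Vowels shift forward by 4 and consonants shift forward by 9.
Applying it to honey: h(cons)+9=q, o(vowel)+4=s, n(cons)+9=w, e(vowel)+4=i, y(cons)+9=h.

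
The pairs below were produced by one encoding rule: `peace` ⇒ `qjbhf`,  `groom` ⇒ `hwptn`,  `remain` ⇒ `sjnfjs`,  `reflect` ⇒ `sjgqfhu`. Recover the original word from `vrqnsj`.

Shifts by position in peace: pos 0: p→q (+1), pos 1: e→j (+5), pos 2: a→b (+1), pos 3: c→h (+5) — repeating every 2. A repeating key of period 2 is used — shifts +1, +5 over and over.
Undoing it on vrqnsj: v−1=u, r−5=m, q−1=p, n−5=i, s−1=r, j−5=e.

umpire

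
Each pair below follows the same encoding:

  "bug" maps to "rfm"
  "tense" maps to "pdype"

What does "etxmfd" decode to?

submit

The output letters match the input read backwards, each shifted +11: bug reversed is gub. The word is reversed, then every letter is shifted forward by 11.
Undoing it on etxmfd: shift back: e−11=t, t−11=i, x−11=m, m−11=b, f−11=u, d−11=s → timbus; then reverse → submit.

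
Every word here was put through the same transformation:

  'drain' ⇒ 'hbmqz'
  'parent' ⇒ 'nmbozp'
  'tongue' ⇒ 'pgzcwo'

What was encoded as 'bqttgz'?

Each letter's alphabet position (a=0..z=25) is mapped through 7·x+12 mod 26 — an affine cipher.
Undoing it on bqttgz: b(1)→15·(1−12)≡17=r; q(16)→15·(16−12)≡8=i; t(19)→15·(19−12)≡1=b; t(19)→15·(19−12)≡1=b; g(6)→15·(6−12)≡14=o; z(25)→15·(25−12)≡13=n (all mod 26).

ribbon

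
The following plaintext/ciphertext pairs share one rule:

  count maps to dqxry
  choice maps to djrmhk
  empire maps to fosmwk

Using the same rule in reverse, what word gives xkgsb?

In count: c→d is +1, o→q is +2, u→x is +3, n→r is +4 — the shift increases by 1 each position. Letter i (0-indexed) is shifted by i+1, so successive shifts are 1, 2, 3, ….
Decoding xkgsb: x−1=w, k−2=i, g−3=d, s−4=o, b−5=w.

widow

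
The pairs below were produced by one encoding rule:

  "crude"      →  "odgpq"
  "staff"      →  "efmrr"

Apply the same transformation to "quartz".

Compare letters: c→o is +12, r→d is +12, u→g is +12 — a constant shift. It's a constant shift of +12 (ROT12).
On quartz: q+12=c, u+12=g, a+12=m, r+12=d, t+12=f, z+12=l.

cgmdfl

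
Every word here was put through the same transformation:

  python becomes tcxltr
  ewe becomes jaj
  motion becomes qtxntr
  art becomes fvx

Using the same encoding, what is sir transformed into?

Two shifts are in play — +5 for a/e/i/o/u, +4 for every other letter.
On sir: s(cons)+4=w, i(vowel)+5=n, r(cons)+4=v.

wnv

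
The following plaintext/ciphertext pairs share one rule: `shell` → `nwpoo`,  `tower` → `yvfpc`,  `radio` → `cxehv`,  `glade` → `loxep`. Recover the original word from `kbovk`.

nylon

This is an affine cipher: with a=0,…,z=25, each position x becomes (11x+23) mod 26.
Reversing it on kbovk: k(10)→19·(10−23)≡13=n; b(1)→19·(1−23)≡24=y; o(14)→19·(14−23)≡11=l; v(21)→19·(21−23)≡14=o; k(10)→19·(10−23)≡13=n (all mod 26).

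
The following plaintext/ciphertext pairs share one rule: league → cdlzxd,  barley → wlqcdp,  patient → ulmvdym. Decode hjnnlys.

l(11)→c(2) and e(4)→d(3) fit y≡11x+11 (mod 26); the inverse of 11 mod 26 is 19. This is an affine cipher: with a=0,…,z=25, each position x becomes (11x+11) mod 26.
Reversing it on hjnnlys: h(7)→19·(7−11)≡2=c; j(9)→19·(9−11)≡14=o; n(13)→19·(13−11)≡12=m; n(13)→19·(13−11)≡12=m; l(11)→19·(11−11)≡0=a; y(24)→19·(24−11)≡13=n; s(18)→19·(18−11)≡3=d (all mod 26).

command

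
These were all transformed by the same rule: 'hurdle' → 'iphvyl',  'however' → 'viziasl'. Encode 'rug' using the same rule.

The output letters match the input read backwards, each shifted +4: hurdle reversed is eldruh. Two steps: reverse the string, then apply a Caesar shift of +4.
For rug: reverse → gur; then shift: g+4=k, u+4=y, r+4=v.

kyv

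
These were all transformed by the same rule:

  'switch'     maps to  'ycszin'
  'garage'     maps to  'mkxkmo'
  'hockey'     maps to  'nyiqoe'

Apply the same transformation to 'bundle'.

hetjro

The shift depends on letter class: consonant s→y is +6, but vowel i→s is +10. Vowels shift forward by 10 and consonants shift forward by 6.
On bundle: b(cons)+6=h, u(vowel)+10=e, n(cons)+6=t, d(cons)+6=j, l(cons)+6=r, e(vowel)+10=o.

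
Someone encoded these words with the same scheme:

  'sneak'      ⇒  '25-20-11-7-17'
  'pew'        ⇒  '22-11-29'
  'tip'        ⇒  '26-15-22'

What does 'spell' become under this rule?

25-22-11-18-18

The number is (letter's place in the alphabet, a=1) + 6.
For spell: s=19→25, p=16→22, e=5→11, l=12→18, l=12→18.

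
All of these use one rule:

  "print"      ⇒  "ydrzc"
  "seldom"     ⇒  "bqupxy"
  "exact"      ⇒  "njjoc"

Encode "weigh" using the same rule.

Shifts by position in print: pos 0: p→y (+9), pos 1: r→d (+12), pos 2: i→r (+9), pos 3: n→z (+12) — repeating every 2. A repeating key of period 2 is used — shifts +9, +12 over and over.
Applying it to weigh: w+9=f, e+12=q, i+9=r, g+12=s, h+9=q.

fqrsq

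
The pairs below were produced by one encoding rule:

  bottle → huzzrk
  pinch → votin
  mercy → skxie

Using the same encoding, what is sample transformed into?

ygsvrk

Compare letters: b→h is +6, o→u is +6, t→z is +6 — a constant shift. Every letter moves 6 places later in the alphabet, wrapping around z→a.
For sample: s+6=y, a+6=g, m+6=s, p+6=v, l+6=r, e+6=k.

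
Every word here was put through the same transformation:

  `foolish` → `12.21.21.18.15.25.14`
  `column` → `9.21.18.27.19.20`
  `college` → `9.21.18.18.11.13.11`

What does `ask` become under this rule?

7.25.17

f is letter #6 and maps to 12: an offset of 6. The number is (letter's place in the alphabet, a=1) + 6.
For ask: a=1→7, s=19→25, k=11→17.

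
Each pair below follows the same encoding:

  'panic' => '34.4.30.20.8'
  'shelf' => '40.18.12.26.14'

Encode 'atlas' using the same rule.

4.42.26.4.40

The formula is n = 2×(alphabet index, a=1) + 2.
For atlas: a=1→4, t=20→42, l=12→26, a=1→4, s=19→40.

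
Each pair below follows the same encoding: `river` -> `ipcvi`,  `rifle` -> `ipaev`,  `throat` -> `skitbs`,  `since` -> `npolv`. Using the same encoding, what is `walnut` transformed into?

hbeoxs

r(17)→i(8) and i(8)→p(15) fit y≡5x+1 (mod 26); the inverse of 5 mod 26 is 21. Each letter's alphabet position (a=0..z=25) is mapped through 5·x+1 mod 26 — an affine cipher.
For walnut: w(22)→5·22+1≡7=h; a(0)→5·0+1≡1=b; l(11)→5·11+1≡4=e; n(13)→5·13+1≡14=o; u(20)→5·20+1≡23=x; t(19)→5·19+1≡18=s (all mod 26).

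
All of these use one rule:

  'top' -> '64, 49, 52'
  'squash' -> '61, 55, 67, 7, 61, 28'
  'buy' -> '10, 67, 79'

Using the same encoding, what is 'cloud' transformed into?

13, 40, 49, 67, 16

t(#20)→64 and o(#15)→49: differences scale by 3, so n = 3·pos + 4. The formula is n = 3×(alphabet index, a=1) + 4.
On cloud: c=3→13, l=12→40, o=15→49, u=21→67, d=4→16.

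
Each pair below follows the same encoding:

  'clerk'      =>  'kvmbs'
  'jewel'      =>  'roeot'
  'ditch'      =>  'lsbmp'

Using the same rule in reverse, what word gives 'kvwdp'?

cloth

Shifts by position in clerk: pos 0: c→k (+8), pos 1: l→v (+10), pos 2: e→m (+8), pos 3: r→b (+10) — repeating every 2. A repeating key of period 2 is used — shifts +8, +10 over and over.
Undoing it on kvwdp: k−8=c, v−10=l, w−8=o, d−10=t, p−8=h.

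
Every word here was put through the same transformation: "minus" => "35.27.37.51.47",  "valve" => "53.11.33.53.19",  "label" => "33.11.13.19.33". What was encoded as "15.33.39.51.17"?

Each letter becomes 2×(its alphabet position, a=1..z=26) + 9.
Undoing it on 15.33.39.51.17: 15→(15−9)÷2=3=c, 33→(33−9)÷2=12=l, 39→(39−9)÷2=15=o, 51→(51−9)÷2=21=u, 17→(17−9)÷2=4=d.

cloud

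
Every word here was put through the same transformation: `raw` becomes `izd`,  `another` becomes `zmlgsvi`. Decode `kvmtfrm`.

penguin

Each pair mirrors across the alphabet (r↔i, a↔z, w↔d): positions sum to 25. This is the alphabet-reversal cipher (Atbash): a becomes z, b becomes y, etc.
Undoing it on kvmtfrm: k↔p, v↔e, m↔n, t↔g, f↔u, r↔i, m↔n.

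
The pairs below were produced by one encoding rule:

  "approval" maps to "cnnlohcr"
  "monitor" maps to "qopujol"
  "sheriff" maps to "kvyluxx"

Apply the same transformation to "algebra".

a(0)→c(2) and p(15)→n(13) fit y≡25x+2 (mod 26); the inverse of 25 mod 26 is 25. This is an affine cipher: with a=0,…,z=25, each position x becomes (25x+2) mod 26.
For algebra: a(0)→25·0+2≡2=c; l(11)→25·11+2≡17=r; g(6)→25·6+2≡22=w; e(4)→25·4+2≡24=y; b(1)→25·1+2≡1=b; r(17)→25·17+2≡11=l; a(0)→25·0+2≡2=c (all mod 26).

crwyblc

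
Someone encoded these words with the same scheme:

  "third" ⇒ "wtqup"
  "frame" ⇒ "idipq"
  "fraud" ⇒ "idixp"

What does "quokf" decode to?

Shifts by position in third: pos 0: t→w (+3), pos 1: h→t (+12), pos 2: i→q (+8), pos 3: r→u (+3), pos 4: d→p (+12) — repeating every 3. A repeating key of period 3 is used — shifts +3, +12, +8 over and over.
Decoding quokf: q−3=n, u−12=i, o−8=g, k−3=h, f−12=t.

night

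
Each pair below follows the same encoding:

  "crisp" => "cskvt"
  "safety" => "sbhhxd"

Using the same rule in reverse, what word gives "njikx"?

night

In crisp: c→c is +0, r→s is +1, i→k is +2, s→v is +3 — the shift increases by 1 each position. Letter i (0-indexed) is shifted by i+0, so successive shifts are 0, 1, 2, ….
Undoing it on njikx: n−0=n, j−1=i, i−2=g, k−3=h, x−4=t.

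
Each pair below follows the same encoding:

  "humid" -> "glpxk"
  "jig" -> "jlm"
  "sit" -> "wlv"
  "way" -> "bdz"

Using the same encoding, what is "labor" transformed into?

uredo

The output letters match the input read backwards, each shifted +3: humid reversed is dimuh. Two steps: reverse the string, then apply a Caesar shift of +3.
For labor: reverse → robal; then shift: r+3=u, o+3=r, b+3=e, a+3=d, l+3=o.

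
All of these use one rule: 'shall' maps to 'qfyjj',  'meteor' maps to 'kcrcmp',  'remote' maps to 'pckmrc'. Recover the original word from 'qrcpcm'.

stereo

Compare letters: s→q is +24, h→f is +24, a→y is +24 — a constant shift. It's a constant shift of +24 (ROT24).
Decoding qrcpcm: q−24=s, r−24=t, c−24=e, p−24=r, c−24=e, m−24=o.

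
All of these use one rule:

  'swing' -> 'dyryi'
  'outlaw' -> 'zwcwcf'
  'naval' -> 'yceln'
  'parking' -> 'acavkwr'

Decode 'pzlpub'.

A repeating key of period 3 is used — shifts +11, +2, +9 over and over.
Reversing it on pzlpub: p−11=e, z−2=x, l−9=c, p−11=e, u−2=s, b−9=s.

excess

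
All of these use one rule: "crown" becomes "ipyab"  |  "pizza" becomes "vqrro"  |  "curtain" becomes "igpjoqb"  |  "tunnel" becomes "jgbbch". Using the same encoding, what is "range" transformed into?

c(2)→i(8) and r(17)→p(15) fit y≡23x+14 (mod 26); the inverse of 23 mod 26 is 17. Treating letters as 0–25, the rule is x ↦ 23x + 14 (mod 26).
Applying it to range: r(17)→23·17+14≡15=p; a(0)→23·0+14≡14=o; n(13)→23·13+14≡1=b; g(6)→23·6+14≡22=w; e(4)→23·4+14≡2=c (all mod 26).

pobwc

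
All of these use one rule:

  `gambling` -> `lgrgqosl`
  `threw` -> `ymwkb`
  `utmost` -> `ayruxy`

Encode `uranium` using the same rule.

awgsoar

The shift depends on letter class: consonant g→l is +5, but vowel a→g is +6. The rule splits by letter class: vowels +6, consonants +5.
For uranium: u(vowel)+6=a, r(cons)+5=w, a(vowel)+6=g, n(cons)+5=s, i(vowel)+6=o, u(vowel)+6=a, m(cons)+5=r.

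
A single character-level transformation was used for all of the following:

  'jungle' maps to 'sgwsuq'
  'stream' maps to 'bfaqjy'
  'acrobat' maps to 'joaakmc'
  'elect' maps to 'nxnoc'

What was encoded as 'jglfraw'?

Shifts by position in jungle: pos 0: j→s (+9), pos 1: u→g (+12), pos 2: n→w (+9), pos 3: g→s (+12) — repeating every 2. The shifts repeat in a cycle of length 2: positions 0,1,… shift by +9, +12, then the pattern repeats.
Undoing it on jglfraw: j−9=a, g−12=u, l−9=c, f−12=t, r−9=i, a−12=o, w−9=n.

auction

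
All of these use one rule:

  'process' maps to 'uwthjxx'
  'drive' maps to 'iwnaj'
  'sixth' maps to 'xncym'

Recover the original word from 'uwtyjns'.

Compare letters: p→u is +5, r→w is +5, o→t is +5 — a constant shift. Every letter moves 5 places later in the alphabet, wrapping around z→a.
Reversing it on uwtyjns: u−5=p, w−5=r, t−5=o, y−5=t, j−5=e, n−5=i, s−5=n.

protein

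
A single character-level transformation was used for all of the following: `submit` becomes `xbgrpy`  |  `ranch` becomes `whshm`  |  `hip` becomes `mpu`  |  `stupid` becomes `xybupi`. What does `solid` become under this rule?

xvqpi

The rule splits by letter class: vowels +7, consonants +5.
On solid: s(cons)+5=x, o(vowel)+7=v, l(cons)+5=q, i(vowel)+7=p, d(cons)+5=i.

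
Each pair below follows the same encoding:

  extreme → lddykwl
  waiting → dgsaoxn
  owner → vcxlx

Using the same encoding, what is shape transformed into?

znkwk

Shifts by position in extreme: pos 0: e→l (+7), pos 1: x→d (+6), pos 2: t→d (+10), pos 3: r→y (+7), pos 4: e→k (+6), pos 5: m→w (+10) — repeating every 3. It's a Vigenère-style cipher with numeric key [7,6,10]: position i shifts by key[i mod 3].
Applying it to shape: s+7=z, h+6=n, a+10=k, p+7=w, e+6=k.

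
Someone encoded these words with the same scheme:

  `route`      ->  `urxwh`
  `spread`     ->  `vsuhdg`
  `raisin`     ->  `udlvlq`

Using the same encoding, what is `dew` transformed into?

ghz

Every letter moves 3 places later in the alphabet, wrapping around z→a.
On dew: d+3=g, e+3=h, w+3=z.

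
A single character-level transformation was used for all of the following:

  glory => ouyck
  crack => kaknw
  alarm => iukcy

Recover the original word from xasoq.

In glory: g→o is +8, l→u is +9, o→y is +10, r→c is +11 — the shift increases by 1 each position. The shift increases by 1 at each position, starting from +8: 8, 9, 10, ….
Decoding xasoq: x−8=p, a−9=r, s−10=i, o−11=d, q−12=e.

pride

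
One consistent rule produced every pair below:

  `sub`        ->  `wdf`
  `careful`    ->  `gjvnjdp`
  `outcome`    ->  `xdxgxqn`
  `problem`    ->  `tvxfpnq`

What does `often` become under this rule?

Two shifts are in play — +9 for a/e/i/o/u, +4 for every other letter.
For often: o(vowel)+9=x, f(cons)+4=j, t(cons)+4=x, e(vowel)+9=n, n(cons)+4=r.

xjxnr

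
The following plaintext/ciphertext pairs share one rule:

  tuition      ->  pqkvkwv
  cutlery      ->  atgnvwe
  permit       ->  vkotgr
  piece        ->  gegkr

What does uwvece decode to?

The output letters match the input read backwards, each shifted +2: tuition reversed is noitiut. Two steps: reverse the string, then apply a Caesar shift of +2.
Reversing it on uwvece: shift back: u−2=s, w−2=u, v−2=t, e−2=c, c−2=a, e−2=c → sutcac; then reverse → cactus.

cactus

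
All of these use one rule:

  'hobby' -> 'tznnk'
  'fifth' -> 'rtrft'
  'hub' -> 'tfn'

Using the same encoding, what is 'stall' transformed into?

eflxx

Two shifts are in play — +11 for a/e/i/o/u, +12 for every other letter.
Applying it to stall: s(cons)+12=e, t(cons)+12=f, a(vowel)+11=l, l(cons)+12=x, l(cons)+12=x.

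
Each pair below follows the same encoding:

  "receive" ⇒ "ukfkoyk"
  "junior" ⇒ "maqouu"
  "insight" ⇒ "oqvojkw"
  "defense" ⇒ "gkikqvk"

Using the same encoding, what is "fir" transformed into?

The shift depends on letter class: consonant r→u is +3, but vowel e→k is +6. The rule splits by letter class: vowels +6, consonants +3.
Applying it to fir: f(cons)+3=i, i(vowel)+6=o, r(cons)+3=u.

iou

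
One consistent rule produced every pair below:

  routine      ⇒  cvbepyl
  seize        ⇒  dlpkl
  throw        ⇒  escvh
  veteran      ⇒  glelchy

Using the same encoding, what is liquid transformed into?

The shift depends on letter class: consonant r→c is +11, but vowel o→v is +7. Vowels shift forward by 7 and consonants shift forward by 11.
Applying it to liquid: l(cons)+11=w, i(vowel)+7=p, q(cons)+11=b, u(vowel)+7=b, i(vowel)+7=p, d(cons)+11=o.

wpbbpo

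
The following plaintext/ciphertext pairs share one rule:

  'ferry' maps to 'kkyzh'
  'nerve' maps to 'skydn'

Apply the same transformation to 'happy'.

mgwxh

In ferry: f→k is +5, e→k is +6, r→y is +7, r→z is +8 — the shift increases by 1 each position. The shift increases by 1 at each position, starting from +5: 5, 6, 7, ….
Applying it to happy: h+5=m, a+6=g, p+7=w, p+8=x, y+9=h.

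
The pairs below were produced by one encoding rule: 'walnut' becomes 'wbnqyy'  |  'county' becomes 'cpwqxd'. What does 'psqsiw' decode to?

In walnut: w→w is +0, a→b is +1, l→n is +2, n→q is +3 — the shift increases by 1 each position. Each letter shifts forward by its position index (0, 1, 2, …) — the shift grows by one for each successive letter.
Undoing it on psqsiw: p−0=p, s−1=r, q−2=o, s−3=p, i−4=e, w−5=r.

proper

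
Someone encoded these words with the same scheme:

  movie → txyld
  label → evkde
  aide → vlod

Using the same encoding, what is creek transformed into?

zqddp

m(12)→t(19) and o(14)→x(23) fit y≡15x+21 (mod 26); the inverse of 15 mod 26 is 7. Treating letters as 0–25, the rule is x ↦ 15x + 21 (mod 26).
For creek: c(2)→15·2+21≡25=z; r(17)→15·17+21≡16=q; e(4)→15·4+21≡3=d; e(4)→15·4+21≡3=d; k(10)→15·10+21≡15=p (all mod 26).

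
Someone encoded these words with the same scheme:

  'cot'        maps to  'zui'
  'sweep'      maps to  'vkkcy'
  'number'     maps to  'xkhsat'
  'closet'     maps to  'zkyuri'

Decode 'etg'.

any

Two steps: reverse the string, then apply a Caesar shift of +6.
Reversing it on etg: shift back: e−6=y, t−6=n, g−6=a → yna; then reverse → any.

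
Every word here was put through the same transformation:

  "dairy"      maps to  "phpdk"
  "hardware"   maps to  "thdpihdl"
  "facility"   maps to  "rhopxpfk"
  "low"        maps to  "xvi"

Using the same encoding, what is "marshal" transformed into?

The shift depends on letter class: consonant d→p is +12, but vowel a→h is +7. The rule splits by letter class: vowels +7, consonants +12.
On marshal: m(cons)+12=y, a(vowel)+7=h, r(cons)+12=d, s(cons)+12=e, h(cons)+12=t, a(vowel)+7=h, l(cons)+12=x.

yhdethx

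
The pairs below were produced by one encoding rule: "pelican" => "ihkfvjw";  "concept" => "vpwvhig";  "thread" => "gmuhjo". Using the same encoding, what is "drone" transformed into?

oupwh

p(15)→i(8) and e(4)→h(7) fit y≡19x+9 (mod 26); the inverse of 19 mod 26 is 11. This is an affine cipher: with a=0,…,z=25, each position x becomes (19x+9) mod 26.
Applying it to drone: d(3)→19·3+9≡14=o; r(17)→19·17+9≡20=u; o(14)→19·14+9≡15=p; n(13)→19·13+9≡22=w; e(4)→19·4+9≡7=h (all mod 26).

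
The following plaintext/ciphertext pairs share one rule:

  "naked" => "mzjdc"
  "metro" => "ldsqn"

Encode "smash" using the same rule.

rlzrg

Compare letters: n→m is +25, a→z is +25, k→j is +25 — a constant shift. This is a Caesar cipher with shift 25.
On smash: s+25=r, m+25=l, a+25=z, s+25=r, h+25=g.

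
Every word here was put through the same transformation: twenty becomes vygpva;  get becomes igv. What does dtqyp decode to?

Compare letters: t→v is +2, w→y is +2, e→g is +2 — a constant shift. This is a Caesar cipher with shift 2.
Reversing it on dtqyp: d−2=b, t−2=r, q−2=o, y−2=w, p−2=n.

brown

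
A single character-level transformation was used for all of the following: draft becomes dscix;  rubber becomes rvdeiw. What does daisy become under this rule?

dbkvc

In draft: d→d is +0, r→s is +1, a→c is +2, f→i is +3 — the shift increases by 1 each position. Letter i (0-indexed) is shifted by i+0, so successive shifts are 0, 1, 2, ….
Applying it to daisy: d+0=d, a+1=b, i+2=k, s+3=v, y+4=c.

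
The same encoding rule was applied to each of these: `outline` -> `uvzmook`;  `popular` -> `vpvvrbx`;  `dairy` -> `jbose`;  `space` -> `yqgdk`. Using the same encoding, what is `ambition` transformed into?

Shifts by position in outline: pos 0: o→u (+6), pos 1: u→v (+1), pos 2: t→z (+6), pos 3: l→m (+1) — repeating every 2. The shifts repeat in a cycle of length 2: positions 0,1,… shift by +6, +1, then the pattern repeats.
Applying it to ambition: a+6=g, m+1=n, b+6=h, i+1=j, t+6=z, i+1=j, o+6=u, n+1=o.

gnhjzjuo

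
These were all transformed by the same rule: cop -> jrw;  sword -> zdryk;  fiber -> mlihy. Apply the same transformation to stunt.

The shift depends on letter class: consonant c→j is +7, but vowel o→r is +3. The rule splits by letter class: vowels +3, consonants +7.
For stunt: s(cons)+7=z, t(cons)+7=a, u(vowel)+3=x, n(cons)+7=u, t(cons)+7=a.

zaxua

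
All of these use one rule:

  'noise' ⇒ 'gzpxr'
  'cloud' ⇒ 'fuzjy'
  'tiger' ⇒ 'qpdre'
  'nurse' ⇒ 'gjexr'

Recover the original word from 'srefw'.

perch

This is an affine cipher: with a=0,…,z=25, each position x becomes (19x+19) mod 26.
Reversing it on srefw: s(18)→11·(18−19)≡15=p; r(17)→11·(17−19)≡4=e; e(4)→11·(4−19)≡17=r; f(5)→11·(5−19)≡2=c; w(22)→11·(22−19)≡7=h (all mod 26).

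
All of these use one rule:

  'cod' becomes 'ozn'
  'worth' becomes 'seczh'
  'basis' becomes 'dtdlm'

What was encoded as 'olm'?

bad

The output letters match the input read backwards, each shifted +11: cod reversed is doc. Read the word backwards and shift each letter +11.
Decoding olm: shift back: o−11=d, l−11=a, m−11=b → dab; then reverse → bad.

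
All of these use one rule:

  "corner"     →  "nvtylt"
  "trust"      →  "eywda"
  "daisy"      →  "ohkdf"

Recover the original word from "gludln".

vessel

Shifts by position in corner: pos 0: c→n (+11), pos 1: o→v (+7), pos 2: r→t (+2), pos 3: n→y (+11), pos 4: e→l (+7), pos 5: r→t (+2) — repeating every 3. The shifts repeat in a cycle of length 3: positions 0,1,… shift by +11, +7, +2, then the pattern repeats.
Undoing it on gludln: g−11=v, l−7=e, u−2=s, d−11=s, l−7=e, n−2=l.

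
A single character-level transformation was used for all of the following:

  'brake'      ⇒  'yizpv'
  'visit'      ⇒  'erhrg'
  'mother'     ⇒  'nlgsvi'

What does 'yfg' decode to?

Each pair mirrors across the alphabet (b↔y, r↔i, a↔z): positions sum to 25. This is the alphabet-reversal cipher (Atbash): a becomes z, b becomes y, etc.
Reversing it on yfg: y↔b, f↔u, g↔t.

but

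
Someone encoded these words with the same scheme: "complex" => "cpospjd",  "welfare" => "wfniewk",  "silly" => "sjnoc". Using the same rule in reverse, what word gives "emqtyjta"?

eloquent

In complex: c→c is +0, o→p is +1, m→o is +2, p→s is +3 — the shift increases by 1 each position. The shift increases by 1 at each position, starting from +0: 0, 1, 2, ….
Decoding emqtyjta: e−0=e, m−1=l, q−2=o, t−3=q, y−4=u, j−5=e, t−6=n, a−7=t.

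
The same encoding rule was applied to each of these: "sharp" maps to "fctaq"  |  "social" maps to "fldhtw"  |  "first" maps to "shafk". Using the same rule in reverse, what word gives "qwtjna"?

s(18)→f(5) and h(7)→c(2) fit y≡5x+19 (mod 26); the inverse of 5 mod 26 is 21. Treating letters as 0–25, the rule is x ↦ 5x + 19 (mod 26).
Undoing it on qwtjna: q(16)→21·(16−19)≡15=p; w(22)→21·(22−19)≡11=l; t(19)→21·(19−19)≡0=a; j(9)→21·(9−19)≡24=y; n(13)→21·(13−19)≡4=e; a(0)→21·(0−19)≡17=r (all mod 26).

player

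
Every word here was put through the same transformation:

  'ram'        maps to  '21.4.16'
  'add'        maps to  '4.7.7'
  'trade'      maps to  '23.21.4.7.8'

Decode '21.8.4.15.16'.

r is letter #18 and maps to 21: an offset of 3. Each letter is replaced by its alphabet position (a=1..z=26) + 3.
Reversing it on 21.8.4.15.16: 21→(21−3)÷1=18=r, 8→(8−3)÷1=5=e, 4→(4−3)÷1=1=a, 15→(15−3)÷1=12=l, 16→(16−3)÷1=13=m.

realm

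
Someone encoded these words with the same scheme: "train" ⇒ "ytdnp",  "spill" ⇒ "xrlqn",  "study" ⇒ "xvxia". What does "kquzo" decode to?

Shifts by position in train: pos 0: t→y (+5), pos 1: r→t (+2), pos 2: a→d (+3), pos 3: i→n (+5), pos 4: n→p (+2) — repeating every 3. A repeating key of period 3 is used — shifts +5, +2, +3 over and over.
Undoing it on kquzo: k−5=f, q−2=o, u−3=r, z−5=u, o−2=m.

forum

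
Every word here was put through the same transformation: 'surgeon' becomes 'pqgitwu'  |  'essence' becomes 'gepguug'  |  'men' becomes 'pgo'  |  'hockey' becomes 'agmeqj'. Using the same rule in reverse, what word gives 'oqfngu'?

The word is reversed, then every letter is shifted forward by 2.
Decoding oqfngu: shift back: o−2=m, q−2=o, f−2=d, n−2=l, g−2=e, u−2=s → modles; then reverse → seldom.

seldom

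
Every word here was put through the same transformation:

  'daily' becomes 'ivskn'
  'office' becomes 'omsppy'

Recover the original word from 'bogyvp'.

flower

The output letters match the input read backwards, each shifted +10: daily reversed is yliad. Two steps: reverse the string, then apply a Caesar shift of +10.
Reversing it on bogyvp: shift back: b−10=r, o−10=e, g−10=w, y−10=o, v−10=l, p−10=f → rewolf; then reverse → flower.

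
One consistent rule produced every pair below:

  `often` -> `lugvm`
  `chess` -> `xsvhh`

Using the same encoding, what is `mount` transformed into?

Each pair mirrors across the alphabet (o↔l, f↔u, t↔g): positions sum to 25. Each letter is replaced by its mirror in the alphabet: a↔z, b↔y, c↔x, and so on (the Atbash cipher).
Applying it to mount: m↔n, o↔l, u↔f, n↔m, t↔g.

nlfmg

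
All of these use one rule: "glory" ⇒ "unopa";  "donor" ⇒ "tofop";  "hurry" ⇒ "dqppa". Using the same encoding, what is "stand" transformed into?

yhsft

Each letter's alphabet position (a=0..z=25) is mapped through 9·x+18 mod 26 — an affine cipher.
Applying it to stand: s(18)→9·18+18≡24=y; t(19)→9·19+18≡7=h; a(0)→9·0+18≡18=s; n(13)→9·13+18≡5=f; d(3)→9·3+18≡19=t (all mod 26).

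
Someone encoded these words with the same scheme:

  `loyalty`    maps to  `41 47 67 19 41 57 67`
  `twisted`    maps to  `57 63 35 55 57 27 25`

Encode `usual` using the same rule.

59 55 59 19 41

l(#12)→41 and o(#15)→47: differences scale by 2, so n = 2·pos + 17. With a=1..z=26, the number is 2·pos + 17.
On usual: u=21→59, s=19→55, u=21→59, a=1→19, l=12→41.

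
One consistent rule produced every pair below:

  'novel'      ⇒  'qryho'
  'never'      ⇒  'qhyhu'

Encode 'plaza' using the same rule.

sodcd

Compare letters: n→q is +3, o→r is +3, v→y is +3 — a constant shift. Every letter moves 3 places later in the alphabet, wrapping around z→a.
On plaza: p+3=s, l+3=o, a+3=d, z+3=c, a+3=d.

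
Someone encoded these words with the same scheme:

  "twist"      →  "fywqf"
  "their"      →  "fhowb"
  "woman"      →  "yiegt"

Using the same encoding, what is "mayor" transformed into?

egcib

t(19)→f(5) and w(22)→y(24) fit y≡15x+6 (mod 26); the inverse of 15 mod 26 is 7. This is an affine cipher: with a=0,…,z=25, each position x becomes (15x+6) mod 26.
On mayor: m(12)→15·12+6≡4=e; a(0)→15·0+6≡6=g; y(24)→15·24+6≡2=c; o(14)→15·14+6≡8=i; r(17)→15·17+6≡1=b (all mod 26).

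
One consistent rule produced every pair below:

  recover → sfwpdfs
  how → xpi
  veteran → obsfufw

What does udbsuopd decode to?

The output letters match the input read backwards, each shifted +1: recover reversed is revocer. Read the word backwards and shift each letter +1.
Decoding udbsuopd: shift back: u−1=t, d−1=c, b−1=a, s−1=r, u−1=t, o−1=n, p−1=o, d−1=c → tcartnoc; then reverse → contract.

contract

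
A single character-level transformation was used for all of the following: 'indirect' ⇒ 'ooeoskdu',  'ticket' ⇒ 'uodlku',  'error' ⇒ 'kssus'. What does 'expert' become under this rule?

kyqksu

Vowels shift forward by 6 and consonants shift forward by 1.
On expert: e(vowel)+6=k, x(cons)+1=y, p(cons)+1=q, e(vowel)+6=k, r(cons)+1=s, t(cons)+1=u.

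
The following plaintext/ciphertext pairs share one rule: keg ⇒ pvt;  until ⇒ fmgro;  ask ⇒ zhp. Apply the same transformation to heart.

Each pair mirrors across the alphabet (k↔p, e↔v, g↔t): positions sum to 25. Letters are reflected about the middle of the alphabet (position → 25−position): Atbash.
On heart: h↔s, e↔v, a↔z, r↔i, t↔g.

svzig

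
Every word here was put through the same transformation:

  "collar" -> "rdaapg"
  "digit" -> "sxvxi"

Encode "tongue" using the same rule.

Compare letters: c→r is +15, o→d is +15, l→a is +15 — a constant shift. It's a constant shift of +15 (ROT15).
On tongue: t+15=i, o+15=d, n+15=c, g+15=v, u+15=j, e+15=t.

idcvjt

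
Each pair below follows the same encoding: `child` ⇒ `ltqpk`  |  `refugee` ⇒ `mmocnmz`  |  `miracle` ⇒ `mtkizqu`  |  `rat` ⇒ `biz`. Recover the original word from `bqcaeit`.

The output letters match the input read backwards, each shifted +8: child reversed is dlihc. Two steps: reverse the string, then apply a Caesar shift of +8.
Undoing it on bqcaeit: shift back: b−8=t, q−8=i, c−8=u, a−8=s, e−8=w, i−8=a, t−8=l → tiuswal; then reverse → lawsuit.

lawsuit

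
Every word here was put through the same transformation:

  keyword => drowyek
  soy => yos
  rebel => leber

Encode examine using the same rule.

enimaxe

The output letters match the input read backwards: keyword reversed is drowyek. It's just the letters in reverse order.
On examine: reverse → enimaxe.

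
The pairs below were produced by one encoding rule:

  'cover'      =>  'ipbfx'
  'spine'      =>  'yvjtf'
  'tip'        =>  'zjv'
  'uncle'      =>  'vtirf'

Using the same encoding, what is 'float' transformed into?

The shift depends on letter class: consonant c→i is +6, but vowel o→p is +1. The rule splits by letter class: vowels +1, consonants +6.
On float: f(cons)+6=l, l(cons)+6=r, o(vowel)+1=p, a(vowel)+1=b, t(cons)+6=z.

lrpbz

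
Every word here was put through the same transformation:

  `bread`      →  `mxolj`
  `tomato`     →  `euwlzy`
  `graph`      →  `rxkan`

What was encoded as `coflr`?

Shifts by position in bread: pos 0: b→m (+11), pos 1: r→x (+6), pos 2: e→o (+10), pos 3: a→l (+11), pos 4: d→j (+6) — repeating every 3. A repeating key of period 3 is used — shifts +11, +6, +10 over and over.
Decoding coflr: c−11=r, o−6=i, f−10=v, l−11=a, r−6=l.

rival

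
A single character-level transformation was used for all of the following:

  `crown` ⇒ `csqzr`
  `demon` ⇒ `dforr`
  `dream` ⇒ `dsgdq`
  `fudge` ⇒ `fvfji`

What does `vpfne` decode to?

vodka

In crown: c→c is +0, r→s is +1, o→q is +2, w→z is +3 — the shift increases by 1 each position. Letter i (0-indexed) is shifted by i+0, so successive shifts are 0, 1, 2, ….
Reversing it on vpfne: v−0=v, p−1=o, f−2=d, n−3=k, e−4=a.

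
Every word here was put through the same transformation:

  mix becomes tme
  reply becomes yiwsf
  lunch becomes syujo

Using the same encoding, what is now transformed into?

The shift depends on letter class: consonant m→t is +7, but vowel i→m is +4. Vowels shift forward by 4 and consonants shift forward by 7.
Applying it to now: n(cons)+7=u, o(vowel)+4=s, w(cons)+7=d.

usd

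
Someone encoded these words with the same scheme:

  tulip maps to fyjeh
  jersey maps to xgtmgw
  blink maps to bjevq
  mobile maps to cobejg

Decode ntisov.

dragon

Each letter's alphabet position (a=0..z=25) is mapped through 19·x+8 mod 26 — an affine cipher.
Decoding ntisov: n(13)→11·(13−8)≡3=d; t(19)→11·(19−8)≡17=r; i(8)→11·(8−8)≡0=a; s(18)→11·(18−8)≡6=g; o(14)→11·(14−8)≡14=o; v(21)→11·(21−8)≡13=n (all mod 26).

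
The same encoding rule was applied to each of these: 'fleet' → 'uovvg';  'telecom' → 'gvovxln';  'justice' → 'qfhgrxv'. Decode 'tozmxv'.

glance

Each pair mirrors across the alphabet (f↔u, l↔o, e↔v): positions sum to 25. This is the alphabet-reversal cipher (Atbash): a becomes z, b becomes y, etc.
Decoding tozmxv: t↔g, o↔l, z↔a, m↔n, x↔c, v↔e.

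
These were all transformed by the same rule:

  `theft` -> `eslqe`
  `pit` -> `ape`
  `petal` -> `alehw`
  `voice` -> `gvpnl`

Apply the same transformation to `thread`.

The shift depends on letter class: consonant t→e is +11, but vowel e→l is +7. Two shifts are in play — +7 for a/e/i/o/u, +11 for every other letter.
Applying it to thread: t(cons)+11=e, h(cons)+11=s, r(cons)+11=c, e(vowel)+7=l, a(vowel)+7=h, d(cons)+11=o.

esclho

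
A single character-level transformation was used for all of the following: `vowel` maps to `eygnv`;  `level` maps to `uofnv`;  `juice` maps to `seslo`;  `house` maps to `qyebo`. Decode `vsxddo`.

minute

The shifts repeat in a cycle of length 3: positions 0,1,… shift by +9, +10, +10, then the pattern repeats.
Decoding vsxddo: v−9=m, s−10=i, x−10=n, d−9=u, d−10=t, o−10=e.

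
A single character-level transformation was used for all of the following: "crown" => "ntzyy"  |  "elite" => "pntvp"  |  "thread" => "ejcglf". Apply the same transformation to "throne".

ejcqyg

Shifts by position in crown: pos 0: c→n (+11), pos 1: r→t (+2), pos 2: o→z (+11), pos 3: w→y (+2) — repeating every 2. A repeating key of period 2 is used — shifts +11, +2 over and over.
For throne: t+11=e, h+2=j, r+11=c, o+2=q, n+11=y, e+2=g.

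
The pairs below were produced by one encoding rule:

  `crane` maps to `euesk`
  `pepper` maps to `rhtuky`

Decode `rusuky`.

Letter i (0-indexed) is shifted by i+2, so successive shifts are 2, 3, 4, ….
Undoing it on rusuky: r−2=p, u−3=r, s−4=o, u−5=p, k−6=e, y−7=r.

proper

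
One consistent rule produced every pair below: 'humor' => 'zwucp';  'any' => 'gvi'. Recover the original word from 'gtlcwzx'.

The output letters match the input read backwards, each shifted +8: humor reversed is romuh. Two steps: reverse the string, then apply a Caesar shift of +8.
Decoding gtlcwzx: shift back: g−8=y, t−8=l, l−8=d, c−8=u, w−8=o, z−8=r, x−8=p → ylduorp; then reverse → proudly.

proudly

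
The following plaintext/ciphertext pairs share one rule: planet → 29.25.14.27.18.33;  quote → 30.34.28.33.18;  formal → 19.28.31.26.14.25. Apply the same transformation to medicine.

p is letter #16 and maps to 29: an offset of 13. The number is (letter's place in the alphabet, a=1) + 13.
On medicine: m=13→26, e=5→18, d=4→17, i=9→22, c=3→16, i=9→22, n=14→27, e=5→18.

26.18.17.22.16.22.27.18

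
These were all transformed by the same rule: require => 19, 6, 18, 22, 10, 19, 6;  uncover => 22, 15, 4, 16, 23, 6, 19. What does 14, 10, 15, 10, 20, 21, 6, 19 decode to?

minister

r is letter #18 and maps to 19: an offset of 1. Letters become their 1-based position plus 1 (so a→2, b→3, …).
Undoing it on 14, 10, 15, 10, 20, 21, 6, 19: 14→(14−1)÷1=13=m, 10→(10−1)÷1=9=i, 15→(15−1)÷1=14=n, 10→(10−1)÷1=9=i, 20→(20−1)÷1=19=s, 21→(21−1)÷1=20=t, 6→(6−1)÷1=5=e, 19→(19−1)÷1=18=r.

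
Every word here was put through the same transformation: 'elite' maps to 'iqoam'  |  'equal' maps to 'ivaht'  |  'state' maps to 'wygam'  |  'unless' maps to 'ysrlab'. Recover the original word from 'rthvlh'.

In elite: e→i is +4, l→q is +5, i→o is +6, t→a is +7 — the shift increases by 1 each position. The shift increases by 1 at each position, starting from +4: 4, 5, 6, ….
Decoding rthvlh: r−4=n, t−5=o, h−6=b, v−7=o, l−8=d, h−9=y.

nobody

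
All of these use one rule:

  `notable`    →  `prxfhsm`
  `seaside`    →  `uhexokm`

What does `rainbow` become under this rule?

In notable: n→p is +2, o→r is +3, t→x is +4, a→f is +5 — the shift increases by 1 each position. The shift increases by 1 at each position, starting from +2: 2, 3, 4, ….
Applying it to rainbow: r+2=t, a+3=d, i+4=m, n+5=s, b+6=h, o+7=v, w+8=e.

tdmshve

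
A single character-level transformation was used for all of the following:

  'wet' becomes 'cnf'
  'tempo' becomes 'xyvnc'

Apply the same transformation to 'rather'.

anqcja

The output letters match the input read backwards, each shifted +9: wet reversed is tew. The word is reversed, then every letter is shifted forward by 9.
For rather: reverse → rehtar; then shift: r+9=a, e+9=n, h+9=q, t+9=c, a+9=j, r+9=a.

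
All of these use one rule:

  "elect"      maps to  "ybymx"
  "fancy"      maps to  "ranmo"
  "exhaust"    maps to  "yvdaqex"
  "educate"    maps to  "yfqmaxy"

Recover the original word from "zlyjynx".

prevent

e(4)→y(24) and l(11)→b(1) fit y≡19x+0 (mod 26); the inverse of 19 mod 26 is 11. This is an affine cipher: with a=0,…,z=25, each position x becomes (19x+0) mod 26.
Undoing it on zlyjynx: z(25)→11·(25−0)≡15=p; l(11)→11·(11−0)≡17=r; y(24)→11·(24−0)≡4=e; j(9)→11·(9−0)≡21=v; y(24)→11·(24−0)≡4=e; n(13)→11·(13−0)≡13=n; x(23)→11·(23−0)≡19=t (all mod 26).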